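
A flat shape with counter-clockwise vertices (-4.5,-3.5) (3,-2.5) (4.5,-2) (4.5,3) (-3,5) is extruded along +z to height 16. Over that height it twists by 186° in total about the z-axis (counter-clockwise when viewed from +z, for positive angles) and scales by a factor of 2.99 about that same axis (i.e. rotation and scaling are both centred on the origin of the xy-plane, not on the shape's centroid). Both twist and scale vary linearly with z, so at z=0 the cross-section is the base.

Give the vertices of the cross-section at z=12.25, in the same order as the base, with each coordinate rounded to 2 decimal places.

t = z/height = 12.25/16 = 0.765625
s = 1 + (scale-1)·z/height = 1 + (2.99-1)·12.25/16 = 2.523594
θ = twist·z/height = 186°·12.25/16 = 142.4063° = 2.485458 rad
cos θ = -0.792356, sin θ = 0.610059 (intermediates below are computed at full precision and shown rounded to 5 d.p.)
v1: (-4.5,-3.5) → rotate → (5.70081,0.02798) → ×s → (14.38652,0.07062) → (14.39,0.07)
v2: (3,-2.5) → rotate → (-0.85192,3.81107) → ×s → (-2.14990,9.61758) → (-2.15,9.62)
v3: (4.5,-2) → rotate → (-2.34549,4.32998) → ×s → (-5.91905,10.92710) → (-5.92,10.93)
v4: (4.5,3) → rotate → (-5.39578,0.36820) → ×s → (-13.61675,0.92918) → (-13.62,0.93)
v5: (-3,5) → rotate → (-0.67323,-5.79196) → ×s → (-1.69895,-14.61655) → (-1.70,-14.62)

Cross-section at z=12.25: (14.39,0.07) (-2.15,9.62) (-5.92,10.93) (-13.62,0.93) (-1.70,-14.62)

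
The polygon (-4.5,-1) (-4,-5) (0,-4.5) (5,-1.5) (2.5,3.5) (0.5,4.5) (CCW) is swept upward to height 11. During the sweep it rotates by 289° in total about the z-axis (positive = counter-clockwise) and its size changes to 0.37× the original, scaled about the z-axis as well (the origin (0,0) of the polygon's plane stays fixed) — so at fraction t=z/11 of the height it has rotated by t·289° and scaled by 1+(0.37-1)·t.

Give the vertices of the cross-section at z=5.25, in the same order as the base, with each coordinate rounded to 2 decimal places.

Cross-section at z=5.25: (2.80,-1.59) (4.42,0.72) (2.11,2.34) (-1.89,3.12) (-2.94,-0.65) (-2.37,-2.10)

t = z/height = 5.25/11 = 0.477273
s = 1 + (scale-1)·z/height = 1 + (0.37-1)·5.25/11 = 0.699318
θ = twist·z/height = 289°·5.25/11 = 137.9318° = 2.407364 rad
cos θ = -0.742348, sin θ = 0.670014 (intermediates below are computed at full precision and shown rounded to 5 d.p.)
v1: (-4.5,-1) → rotate → (4.01058,-2.27272) → ×s → (2.80467,-1.58935) → (2.80,-1.59)
v2: (-4,-5) → rotate → (6.31946,1.03168) → ×s → (4.41932,0.72147) → (4.42,0.72)
v3: (0,-4.5) → rotate → (3.01507,3.34057) → ×s → (2.10849,2.33612) → (2.11,2.34)
v4: (5,-1.5) → rotate → (-2.70672,4.46359) → ×s → (-1.89286,3.12147) → (-1.89,3.12)
v5: (2.5,3.5) → rotate → (-4.20092,-0.92318) → ×s → (-2.93778,-0.64560) → (-2.94,-0.65)
v6: (0.5,4.5) → rotate → (-3.38624,-3.00556) → ×s → (-2.36806,-2.10184) → (-2.37,-2.10)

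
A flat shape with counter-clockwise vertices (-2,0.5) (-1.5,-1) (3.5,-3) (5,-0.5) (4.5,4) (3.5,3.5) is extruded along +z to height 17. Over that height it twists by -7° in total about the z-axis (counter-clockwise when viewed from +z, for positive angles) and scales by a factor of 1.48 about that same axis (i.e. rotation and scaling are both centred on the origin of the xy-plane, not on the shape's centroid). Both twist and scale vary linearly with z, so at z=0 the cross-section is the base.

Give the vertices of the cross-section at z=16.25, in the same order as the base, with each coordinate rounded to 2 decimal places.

t = z/height = 16.25/17 = 0.955882
s = 1 + (scale-1)·z/height = 1 + (1.48-1)·16.25/17 = 1.458824
θ = twist·z/height = -7°·16.25/17 = -6.6912° = -0.116783 rad
cos θ = 0.993189, sin θ = -0.116518 (intermediates below are computed at full precision and shown rounded to 5 d.p.)
v1: (-2,0.5) → rotate → (-1.92812,0.72963) → ×s → (-2.81278,1.06440) → (-2.81,1.06)
v2: (-1.5,-1) → rotate → (-1.60630,-0.81841) → ×s → (-2.34331,-1.19392) → (-2.34,-1.19)
v3: (3.5,-3) → rotate → (3.12661,-3.38738) → ×s → (4.56117,-4.94159) → (4.56,-4.94)
v4: (5,-0.5) → rotate → (4.90768,-1.07918) → ×s → (7.15945,-1.57434) → (7.16,-1.57)
v5: (4.5,4) → rotate → (4.93542,3.44842) → ×s → (7.19991,5.03064) → (7.20,5.03)
v6: (3.5,3.5) → rotate → (3.88397,3.06835) → ×s → (5.66603,4.47618) → (5.67,4.48)

Cross-section at z=16.25: (-2.81,1.06) (-2.34,-1.19) (4.56,-4.94) (7.16,-1.57) (7.20,5.03) (5.67,4.48)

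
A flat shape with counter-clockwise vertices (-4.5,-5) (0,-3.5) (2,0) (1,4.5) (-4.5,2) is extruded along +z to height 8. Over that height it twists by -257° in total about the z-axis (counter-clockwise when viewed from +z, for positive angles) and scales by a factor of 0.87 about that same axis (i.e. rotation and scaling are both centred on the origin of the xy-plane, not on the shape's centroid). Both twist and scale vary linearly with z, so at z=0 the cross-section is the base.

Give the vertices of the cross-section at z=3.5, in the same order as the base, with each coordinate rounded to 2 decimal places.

Cross-section at z=3.5: (-2.74,5.72) (-3.05,1.26) (-0.72,-1.74) (3.56,-2.49) (3.36,3.20)

t = z/height = 3.5/8 = 0.4375
s = 1 + (scale-1)·z/height = 1 + (0.87-1)·3.5/8 = 0.943125
θ = twist·z/height = -257°·3.5/8 = -112.4375° = -1.962405 rad
cos θ = -0.381675, sin θ = -0.924296 (intermediates below are computed at full precision and shown rounded to 5 d.p.)
v1: (-4.5,-5) → rotate → (-2.90394,6.06771) → ×s → (-2.73878,5.72261) → (-2.74,5.72)
v2: (0,-3.5) → rotate → (-3.23504,1.33586) → ×s → (-3.05104,1.25989) → (-3.05,1.26)
v3: (2,0) → rotate → (-0.76335,-1.84859) → ×s → (-0.71994,-1.74345) → (-0.72,-1.74)
v4: (1,4.5) → rotate → (3.77766,-2.64184) → ×s → (3.56280,-2.49158) → (3.56,-2.49)
v5: (-4.5,2) → rotate → (3.56613,3.39598) → ×s → (3.36331,3.20284) → (3.36,3.20)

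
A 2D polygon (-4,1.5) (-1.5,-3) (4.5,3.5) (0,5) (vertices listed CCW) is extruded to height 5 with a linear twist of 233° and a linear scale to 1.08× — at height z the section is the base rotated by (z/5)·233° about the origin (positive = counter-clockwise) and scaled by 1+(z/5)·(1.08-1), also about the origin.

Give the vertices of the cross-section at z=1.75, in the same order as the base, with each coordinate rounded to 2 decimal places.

t = z/height = 1.75/5 = 0.35
s = 1 + (scale-1)·z/height = 1 + (1.08-1)·1.75/5 = 1.028000
θ = twist·z/height = 233°·1.75/5 = 81.5500° = 1.423316 rad
cos θ = 0.146946, sin θ = 0.989144 (intermediates below are computed at full precision and shown rounded to 5 d.p.)
v1: (-4,1.5) → rotate → (-2.07150,-3.73616) → ×s → (-2.12950,-3.84077) → (-2.13,-3.84)
v2: (-1.5,-3) → rotate → (2.74701,-1.92456) → ×s → (2.82393,-1.97844) → (2.82,-1.98)
v3: (4.5,3.5) → rotate → (-2.80075,4.96546) → ×s → (-2.87917,5.10450) → (-2.88,5.10)
v4: (0,5) → rotate → (-4.94572,0.73473) → ×s → (-5.08420,0.75530) → (-5.08,0.76)

Cross-section at z=1.75: (-2.13,-3.84) (2.82,-1.98) (-2.88,5.10) (-5.08,0.76)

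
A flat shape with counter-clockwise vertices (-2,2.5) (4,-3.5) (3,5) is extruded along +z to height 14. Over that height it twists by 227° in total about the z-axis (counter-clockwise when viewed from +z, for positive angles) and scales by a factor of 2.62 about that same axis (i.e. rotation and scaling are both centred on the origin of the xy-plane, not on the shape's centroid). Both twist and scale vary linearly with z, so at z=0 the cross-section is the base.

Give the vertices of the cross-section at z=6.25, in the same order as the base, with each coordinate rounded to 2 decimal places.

t = z/height = 6.25/14 = 0.446429
s = 1 + (scale-1)·z/height = 1 + (2.62-1)·6.25/14 = 1.723214
θ = twist·z/height = 227°·6.25/14 = 101.3393° = 1.768704 rad
cos θ = -0.196618, sin θ = 0.980480 (intermediates below are computed at full precision and shown rounded to 5 d.p.)
v1: (-2,2.5) → rotate → (-2.05796,-2.45251) → ×s → (-3.54631,-4.22619) → (-3.55,-4.23)
v2: (4,-3.5) → rotate → (2.64521,4.61008) → ×s → (4.55826,7.94416) → (4.56,7.94)
v3: (3,5) → rotate → (-5.49226,1.95835) → ×s → (-9.46433,3.37465) → (-9.46,3.37)

Cross-section at z=6.25: (-3.55,-4.23) (4.56,7.94) (-9.46,3.37)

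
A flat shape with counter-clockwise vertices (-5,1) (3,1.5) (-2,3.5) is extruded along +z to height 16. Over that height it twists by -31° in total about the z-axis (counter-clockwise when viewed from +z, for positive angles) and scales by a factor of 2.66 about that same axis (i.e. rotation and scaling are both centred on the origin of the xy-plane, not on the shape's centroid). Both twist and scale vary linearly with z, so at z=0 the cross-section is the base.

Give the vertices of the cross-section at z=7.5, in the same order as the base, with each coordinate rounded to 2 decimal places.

Cross-section at z=7.5: (-8.16,3.95) (5.83,1.24) (-1.88,6.92)

t = z/height = 7.5/16 = 0.46875
s = 1 + (scale-1)·z/height = 1 + (2.66-1)·7.5/16 = 1.778125
θ = twist·z/height = -31°·7.5/16 = -14.5313° = -0.253618 rad
cos θ = 0.968011, sin θ = -0.250908 (intermediates below are computed at full precision and shown rounded to 5 d.p.)
v1: (-5,1) → rotate → (-4.58915,2.22255) → ×s → (-8.16008,3.95197) → (-8.16,3.95)
v2: (3,1.5) → rotate → (3.28039,0.69929) → ×s → (5.83295,1.24343) → (5.83,1.24)
v3: (-2,3.5) → rotate → (-1.05784,3.88985) → ×s → (-1.88098,6.91665) → (-1.88,6.92)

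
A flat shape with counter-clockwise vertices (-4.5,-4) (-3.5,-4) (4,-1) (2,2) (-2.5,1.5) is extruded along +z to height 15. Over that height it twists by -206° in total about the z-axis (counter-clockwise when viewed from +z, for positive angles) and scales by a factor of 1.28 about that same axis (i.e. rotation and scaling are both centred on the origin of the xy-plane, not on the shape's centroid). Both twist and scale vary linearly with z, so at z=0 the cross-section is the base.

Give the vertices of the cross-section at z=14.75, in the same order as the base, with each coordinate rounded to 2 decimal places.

t = z/height = 14.75/15 = 0.983333
s = 1 + (scale-1)·z/height = 1 + (1.28-1)·14.75/15 = 1.275333
θ = twist·z/height = -206°·14.75/15 = -202.5667° = -3.535455 rad
cos θ = -0.923434, sin θ = 0.383758 (intermediates below are computed at full precision and shown rounded to 5 d.p.)
v1: (-4.5,-4) → rotate → (5.69048,1.96682) → ×s → (7.25726,2.50835) → (7.26,2.51)
v2: (-3.5,-4) → rotate → (4.76705,2.35058) → ×s → (6.07958,2.99777) → (6.08,3.00)
v3: (4,-1) → rotate → (-3.30998,2.45847) → ×s → (-4.22132,3.13536) → (-4.22,3.14)
v4: (2,2) → rotate → (-2.61438,-1.07935) → ×s → (-3.33421,-1.37653) → (-3.33,-1.38)
v5: (-2.5,1.5) → rotate → (1.73295,-2.34455) → ×s → (2.21008,-2.99008) → (2.21,-2.99)

Cross-section at z=14.75: (7.26,2.51) (6.08,3.00) (-4.22,3.14) (-3.33,-1.38) (2.21,-2.99)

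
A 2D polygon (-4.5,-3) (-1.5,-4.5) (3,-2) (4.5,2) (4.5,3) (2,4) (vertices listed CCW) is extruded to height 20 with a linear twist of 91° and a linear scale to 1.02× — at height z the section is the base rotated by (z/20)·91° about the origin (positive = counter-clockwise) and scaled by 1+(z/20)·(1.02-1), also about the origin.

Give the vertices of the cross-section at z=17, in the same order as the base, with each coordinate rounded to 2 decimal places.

t = z/height = 17/20 = 0.85
s = 1 + (scale-1)·z/height = 1 + (1.02-1)·17/20 = 1.017000
θ = twist·z/height = 91°·17/20 = 77.3500° = 1.350012 rad
cos θ = 0.218995, sin θ = 0.975726 (intermediates below are computed at full precision and shown rounded to 5 d.p.)
v1: (-4.5,-3) → rotate → (1.94170,-5.04775) → ×s → (1.97471,-5.13356) → (1.97,-5.13)
v2: (-1.5,-4.5) → rotate → (4.06227,-2.44907) → ×s → (4.13133,-2.49070) → (4.13,-2.49)
v3: (3,-2) → rotate → (2.60844,2.48919) → ×s → (2.65278,2.53150) → (2.65,2.53)
v4: (4.5,2) → rotate → (-0.96598,4.82876) → ×s → (-0.98240,4.91085) → (-0.98,4.91)
v5: (4.5,3) → rotate → (-1.94170,5.04775) → ×s → (-1.97471,5.13356) → (-1.97,5.13)
v6: (2,4) → rotate → (-3.46491,2.82743) → ×s → (-3.52382,2.87550) → (-3.52,2.88)

Cross-section at z=17: (1.97,-5.13) (4.13,-2.49) (2.65,2.53) (-0.98,4.91) (-1.97,5.13) (-3.52,2.88)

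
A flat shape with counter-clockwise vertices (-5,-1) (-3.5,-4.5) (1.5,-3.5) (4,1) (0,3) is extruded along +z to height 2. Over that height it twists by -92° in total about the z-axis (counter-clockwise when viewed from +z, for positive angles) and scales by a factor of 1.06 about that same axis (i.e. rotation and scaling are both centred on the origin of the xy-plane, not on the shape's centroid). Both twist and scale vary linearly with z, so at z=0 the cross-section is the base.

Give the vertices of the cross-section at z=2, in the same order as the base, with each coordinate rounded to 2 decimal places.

Cross-section at z=2: (-0.87,5.33) (-4.64,3.87) (-3.76,-1.46) (0.91,-4.27) (3.18,-0.11)

t = z/height = 2/2 = 1
s = 1 + (scale-1)·z/height = 1 + (1.06-1)·2/2 = 1.060000
θ = twist·z/height = -92°·2/2 = -92.0000° = -1.605703 rad
cos θ = -0.034899, sin θ = -0.999391 (intermediates below are computed at full precision and shown rounded to 5 d.p.)
v1: (-5,-1) → rotate → (-0.82489,5.03185) → ×s → (-0.87439,5.33376) → (-0.87,5.33)
v2: (-3.5,-4.5) → rotate → (-4.37511,3.65492) → ×s → (-4.63762,3.87421) → (-4.64,3.87)
v3: (1.5,-3.5) → rotate → (-3.55022,-1.37694) → ×s → (-3.76323,-1.45955) → (-3.76,-1.46)
v4: (4,1) → rotate → (0.85979,-4.03246) → ×s → (0.91138,-4.27441) → (0.91,-4.27)
v5: (0,3) → rotate → (2.99817,-0.10470) → ×s → (3.17806,-0.11098) → (3.18,-0.11)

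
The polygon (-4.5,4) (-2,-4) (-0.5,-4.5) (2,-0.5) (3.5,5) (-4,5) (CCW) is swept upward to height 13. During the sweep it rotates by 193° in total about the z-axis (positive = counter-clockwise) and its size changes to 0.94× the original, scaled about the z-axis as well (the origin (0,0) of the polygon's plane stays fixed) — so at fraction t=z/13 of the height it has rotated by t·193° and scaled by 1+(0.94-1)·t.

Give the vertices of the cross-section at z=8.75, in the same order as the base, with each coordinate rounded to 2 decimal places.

Cross-section at z=8.75: (-0.17,-5.78) (4.18,0.99) (3.62,2.40) (-0.86,1.78) (-5.84,-0.50) (-1.22,-6.02)

t = z/height = 8.75/13 = 0.673077
s = 1 + (scale-1)·z/height = 1 + (0.94-1)·8.75/13 = 0.959615
θ = twist·z/height = 193°·8.75/13 = 129.9038° = 2.267250 rad
cos θ = -0.641501, sin θ = 0.767122 (intermediates below are computed at full precision and shown rounded to 5 d.p.)
v1: (-4.5,4) → rotate → (-0.18173,-6.01805) → ×s → (-0.17439,-5.77502) → (-0.17,-5.78)
v2: (-2,-4) → rotate → (4.35149,1.03176) → ×s → (4.17576,0.99009) → (4.18,0.99)
v3: (-0.5,-4.5) → rotate → (3.77280,2.50319) → ×s → (3.62044,2.40210) → (3.62,2.40)
v4: (2,-0.5) → rotate → (-0.89944,1.85499) → ×s → (-0.86312,1.78008) → (-0.86,1.78)
v5: (3.5,5) → rotate → (-6.08086,-0.52258) → ×s → (-5.83529,-0.50147) → (-5.84,-0.50)
v6: (-4,5) → rotate → (-1.26961,-6.27599) → ×s → (-1.21833,-6.02254) → (-1.22,-6.02)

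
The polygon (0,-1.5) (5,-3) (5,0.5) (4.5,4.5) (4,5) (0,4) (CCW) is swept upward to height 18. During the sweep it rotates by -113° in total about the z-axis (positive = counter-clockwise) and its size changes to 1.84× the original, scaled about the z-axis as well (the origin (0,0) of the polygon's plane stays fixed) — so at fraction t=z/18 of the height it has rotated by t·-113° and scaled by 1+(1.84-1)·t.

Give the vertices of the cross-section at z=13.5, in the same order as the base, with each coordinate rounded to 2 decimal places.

Cross-section at z=13.5: (-2.43,-0.22) (-4.12,-8.56) (1.56,-8.04) (7.98,-6.63) (8.71,-5.75) (6.49,0.60)

t = z/height = 13.5/18 = 0.75
s = 1 + (scale-1)·z/height = 1 + (1.84-1)·13.5/18 = 1.630000
θ = twist·z/height = -113°·13.5/18 = -84.7500° = -1.479167 rad
cos θ = 0.091502, sin θ = -0.995805 (intermediates below are computed at full precision and shown rounded to 5 d.p.)
v1: (0,-1.5) → rotate → (-1.49371,-0.13725) → ×s → (-2.43474,-0.22372) → (-2.43,-0.22)
v2: (5,-3) → rotate → (-2.52991,-5.25353) → ×s → (-4.12375,-8.56325) → (-4.12,-8.56)
v3: (5,0.5) → rotate → (0.95541,-4.93327) → ×s → (1.55732,-8.04124) → (1.56,-8.04)
v4: (4.5,4.5) → rotate → (4.89288,-4.06936) → ×s → (7.97539,-6.63306) → (7.98,-6.63)
v5: (4,5) → rotate → (5.34503,-3.52571) → ×s → (8.71240,-5.74691) → (8.71,-5.75)
v6: (0,4) → rotate → (3.98322,0.36601) → ×s → (6.49265,0.59659) → (6.49,0.60)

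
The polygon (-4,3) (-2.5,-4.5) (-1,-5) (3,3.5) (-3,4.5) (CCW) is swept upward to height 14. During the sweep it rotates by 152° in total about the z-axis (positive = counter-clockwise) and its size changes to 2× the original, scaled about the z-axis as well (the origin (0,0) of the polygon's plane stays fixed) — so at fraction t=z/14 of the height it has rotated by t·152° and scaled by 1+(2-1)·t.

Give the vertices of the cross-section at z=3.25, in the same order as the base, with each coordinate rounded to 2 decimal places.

t = z/height = 3.25/14 = 0.232143
s = 1 + (scale-1)·z/height = 1 + (2-1)·3.25/14 = 1.232143
θ = twist·z/height = 152°·3.25/14 = 35.2857° = 0.615852 rad
cos θ = 0.816282, sin θ = 0.577654 (intermediates below are computed at full precision and shown rounded to 5 d.p.)
v1: (-4,3) → rotate → (-4.99809,0.13823) → ×s → (-6.15836,0.17032) → (-6.16,0.17)
v2: (-2.5,-4.5) → rotate → (0.55874,-5.11740) → ×s → (0.68845,-6.30537) → (0.69,-6.31)
v3: (-1,-5) → rotate → (2.07199,-4.65906) → ×s → (2.55299,-5.74063) → (2.55,-5.74)
v4: (3,3.5) → rotate → (0.42706,4.58995) → ×s → (0.52619,5.65547) → (0.53,5.66)
v5: (-3,4.5) → rotate → (-5.04829,1.94031) → ×s → (-6.22021,2.39073) → (-6.22,2.39)

Cross-section at z=3.25: (-6.16,0.17) (0.69,-6.31) (2.55,-5.74) (0.53,5.66) (-6.22,2.39)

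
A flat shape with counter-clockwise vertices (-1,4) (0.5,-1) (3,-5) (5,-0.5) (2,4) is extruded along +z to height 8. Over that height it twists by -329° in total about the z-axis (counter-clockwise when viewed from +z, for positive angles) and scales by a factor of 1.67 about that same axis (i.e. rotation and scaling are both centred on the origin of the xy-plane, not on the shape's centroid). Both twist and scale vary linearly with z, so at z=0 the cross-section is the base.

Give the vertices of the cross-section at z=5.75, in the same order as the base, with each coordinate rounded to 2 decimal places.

Cross-section at z=5.75: (-4.12,-4.51) (0.83,1.44) (3.72,7.80) (-3.47,6.58) (-6.58,-0.80)

t = z/height = 5.75/8 = 0.71875
s = 1 + (scale-1)·z/height = 1 + (1.67-1)·5.75/8 = 1.481563
θ = twist·z/height = -329°·5.75/8 = -236.4688° = -4.127158 rad
cos θ = -0.552392, sin θ = 0.833585 (intermediates below are computed at full precision and shown rounded to 5 d.p.)
v1: (-1,4) → rotate → (-2.78195,-3.04315) → ×s → (-4.12163,-4.50862) → (-4.12,-4.51)
v2: (0.5,-1) → rotate → (0.55739,0.96918) → ×s → (0.82581,1.43591) → (0.83,1.44)
v3: (3,-5) → rotate → (2.51075,5.26271) → ×s → (3.71983,7.79704) → (3.72,7.80)
v4: (5,-0.5) → rotate → (-2.34517,4.44412) → ×s → (-3.47451,6.58424) → (-3.47,6.58)
v5: (2,4) → rotate → (-4.43912,-0.54240) → ×s → (-6.57684,-0.80360) → (-6.58,-0.80)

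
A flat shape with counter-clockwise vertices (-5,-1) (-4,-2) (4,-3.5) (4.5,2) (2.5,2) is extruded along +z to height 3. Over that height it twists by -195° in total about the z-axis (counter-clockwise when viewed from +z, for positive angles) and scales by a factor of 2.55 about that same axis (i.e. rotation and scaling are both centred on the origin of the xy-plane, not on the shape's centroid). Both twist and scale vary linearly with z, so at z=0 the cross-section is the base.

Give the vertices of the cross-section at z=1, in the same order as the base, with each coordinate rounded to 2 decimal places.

Cross-section at z=1: (-4.58,6.23) (-5.31,4.22) (-2.25,-7.74) (5.63,-4.90) (4.35,-2.15)

t = z/height = 1/3 = 0.333333
s = 1 + (scale-1)·z/height = 1 + (2.55-1)·1/3 = 1.516667
θ = twist·z/height = -195°·1/3 = -65.0000° = -1.134464 rad
cos θ = 0.422618, sin θ = -0.906308 (intermediates below are computed at full precision and shown rounded to 5 d.p.)
v1: (-5,-1) → rotate → (-3.01940,4.10892) → ×s → (-4.57942,6.23186) → (-4.58,6.23)
v2: (-4,-2) → rotate → (-3.50309,2.77999) → ×s → (-5.31302,4.21633) → (-5.31,4.22)
v3: (4,-3.5) → rotate → (-1.48160,-5.10440) → ×s → (-2.24710,-7.74167) → (-2.25,-7.74)
v4: (4.5,2) → rotate → (3.71440,-3.23315) → ×s → (5.63350,-4.90361) → (5.63,-4.90)
v5: (2.5,2) → rotate → (2.86916,-1.42053) → ×s → (4.35156,-2.15447) → (4.35,-2.15)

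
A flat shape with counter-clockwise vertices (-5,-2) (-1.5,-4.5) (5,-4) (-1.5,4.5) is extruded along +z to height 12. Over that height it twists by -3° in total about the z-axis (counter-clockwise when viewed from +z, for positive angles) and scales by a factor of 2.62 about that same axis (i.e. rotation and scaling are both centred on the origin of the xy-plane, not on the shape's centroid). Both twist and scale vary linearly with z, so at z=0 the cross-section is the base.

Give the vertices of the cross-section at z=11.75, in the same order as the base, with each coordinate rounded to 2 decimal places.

Cross-section at z=11.75: (-13.18,-4.50) (-4.47,-11.42) (12.38,-10.99) (-3.28,11.82)

t = z/height = 11.75/12 = 0.979167
s = 1 + (scale-1)·z/height = 1 + (2.62-1)·11.75/12 = 2.586250
θ = twist·z/height = -3°·11.75/12 = -2.9375° = -0.051269 rad
cos θ = 0.998686, sin θ = -0.051247 (intermediates below are computed at full precision and shown rounded to 5 d.p.)
v1: (-5,-2) → rotate → (-5.09592,-1.74114) → ×s → (-13.17933,-4.50302) → (-13.18,-4.50)
v2: (-1.5,-4.5) → rotate → (-1.72864,-4.41722) → ×s → (-4.47069,-11.42403) → (-4.47,-11.42)
v3: (5,-4) → rotate → (4.78844,-4.25098) → ×s → (12.38411,-10.99409) → (12.38,-10.99)
v4: (-1.5,4.5) → rotate → (-1.26742,4.57096) → ×s → (-3.27786,11.82164) → (-3.28,11.82)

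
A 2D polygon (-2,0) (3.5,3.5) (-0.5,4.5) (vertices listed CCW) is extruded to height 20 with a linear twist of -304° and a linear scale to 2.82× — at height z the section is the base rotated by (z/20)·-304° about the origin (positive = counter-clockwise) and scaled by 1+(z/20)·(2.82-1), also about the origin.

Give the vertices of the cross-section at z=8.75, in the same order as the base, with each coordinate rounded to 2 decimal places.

t = z/height = 8.75/20 = 0.4375
s = 1 + (scale-1)·z/height = 1 + (2.82-1)·8.75/20 = 1.796250
θ = twist·z/height = -304°·8.75/20 = -133.0000° = -2.321288 rad
cos θ = -0.681998, sin θ = -0.731354 (intermediates below are computed at full precision and shown rounded to 5 d.p.)
v1: (-2,0) → rotate → (1.36400,1.46271) → ×s → (2.45008,2.62739) → (2.45,2.63)
v2: (3.5,3.5) → rotate → (0.17274,-4.94673) → ×s → (0.31029,-8.88557) → (0.31,-8.89)
v3: (-0.5,4.5) → rotate → (3.63209,-2.70332) → ×s → (6.52414,-4.85583) → (6.52,-4.86)

Cross-section at z=8.75: (2.45,2.63) (0.31,-8.89) (6.52,-4.86)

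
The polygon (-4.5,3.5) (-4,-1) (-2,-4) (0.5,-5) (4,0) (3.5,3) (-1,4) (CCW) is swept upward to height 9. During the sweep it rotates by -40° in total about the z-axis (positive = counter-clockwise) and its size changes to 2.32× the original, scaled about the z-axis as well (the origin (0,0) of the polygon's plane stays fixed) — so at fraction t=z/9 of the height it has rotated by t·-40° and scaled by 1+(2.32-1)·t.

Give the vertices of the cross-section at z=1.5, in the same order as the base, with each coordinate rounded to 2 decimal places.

t = z/height = 1.5/9 = 0.166667
s = 1 + (scale-1)·z/height = 1 + (2.32-1)·1.5/9 = 1.220000
θ = twist·z/height = -40°·1.5/9 = -6.6667° = -0.116355 rad
cos θ = 0.993238, sin θ = -0.116093 (intermediates below are computed at full precision and shown rounded to 5 d.p.)
v1: (-4.5,3.5) → rotate → (-4.06325,3.99875) → ×s → (-4.95716,4.87848) → (-4.96,4.88)
v2: (-4,-1) → rotate → (-4.08905,-0.52887) → ×s → (-4.98864,-0.64522) → (-4.99,-0.65)
v3: (-2,-4) → rotate → (-2.45085,-3.74077) → ×s → (-2.99004,-4.56374) → (-2.99,-4.56)
v4: (0.5,-5) → rotate → (-0.08385,-5.02424) → ×s → (-0.10229,-6.12957) → (-0.10,-6.13)
v5: (4,0) → rotate → (3.97295,-0.46437) → ×s → (4.84700,-0.56653) → (4.85,-0.57)
v6: (3.5,3) → rotate → (3.82461,2.57339) → ×s → (4.66603,3.13954) → (4.67,3.14)
v7: (-1,4) → rotate → (-0.52887,4.08905) → ×s → (-0.64522,4.98864) → (-0.65,4.99)

Cross-section at z=1.5: (-4.96,4.88) (-4.99,-0.65) (-2.99,-4.56) (-0.10,-6.13) (4.85,-0.57) (4.67,3.14) (-0.65,4.99)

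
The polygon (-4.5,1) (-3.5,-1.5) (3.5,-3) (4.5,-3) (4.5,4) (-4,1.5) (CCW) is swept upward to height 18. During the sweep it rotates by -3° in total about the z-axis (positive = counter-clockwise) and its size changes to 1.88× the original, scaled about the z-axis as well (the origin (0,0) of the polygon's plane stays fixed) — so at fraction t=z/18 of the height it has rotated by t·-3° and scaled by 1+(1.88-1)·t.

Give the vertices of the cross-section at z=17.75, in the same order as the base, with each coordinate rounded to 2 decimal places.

t = z/height = 17.75/18 = 0.986111
s = 1 + (scale-1)·z/height = 1 + (1.88-1)·17.75/18 = 1.867778
θ = twist·z/height = -3°·17.75/18 = -2.9583° = -0.051633 rad
cos θ = 0.998667, sin θ = -0.051610 (intermediates below are computed at full precision and shown rounded to 5 d.p.)
v1: (-4.5,1) → rotate → (-4.44239,1.23091) → ×s → (-8.29740,2.29907) → (-8.30,2.30)
v2: (-3.5,-1.5) → rotate → (-3.57275,-1.31737) → ×s → (-6.67310,-2.46055) → (-6.67,-2.46)
v3: (3.5,-3) → rotate → (3.34051,-3.17664) → ×s → (6.23932,-5.93325) → (6.24,-5.93)
v4: (4.5,-3) → rotate → (4.33917,-3.22825) → ×s → (8.10461,-6.02965) → (8.10,-6.03)
v5: (4.5,4) → rotate → (4.70044,3.76243) → ×s → (8.77938,7.02737) → (8.78,7.03)
v6: (-4,1.5) → rotate → (-3.91725,1.70444) → ×s → (-7.31656,3.18351) → (-7.32,3.18)

Cross-section at z=17.75: (-8.30,2.30) (-6.67,-2.46) (6.24,-5.93) (8.10,-6.03) (8.78,7.03) (-7.32,3.18)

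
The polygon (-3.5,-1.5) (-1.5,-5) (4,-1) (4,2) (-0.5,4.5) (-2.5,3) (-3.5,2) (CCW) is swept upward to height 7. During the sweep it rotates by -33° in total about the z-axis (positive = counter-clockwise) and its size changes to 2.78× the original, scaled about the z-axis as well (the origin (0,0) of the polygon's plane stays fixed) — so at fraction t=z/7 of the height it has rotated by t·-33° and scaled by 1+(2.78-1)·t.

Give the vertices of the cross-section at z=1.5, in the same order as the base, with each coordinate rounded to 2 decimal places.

Cross-section at z=1.5: (-5.05,-1.46) (-2.91,-6.60) (5.31,-2.05) (5.82,2.06) (0.08,6.25) (-2.92,4.54) (-4.46,3.34)

t = z/height = 1.5/7 = 0.214286
s = 1 + (scale-1)·z/height = 1 + (2.78-1)·1.5/7 = 1.381429
θ = twist·z/height = -33°·1.5/7 = -7.0714° = -0.123420 rad
cos θ = 0.992393, sin θ = -0.123107 (intermediates below are computed at full precision and shown rounded to 5 d.p.)
v1: (-3.5,-1.5) → rotate → (-3.65804,-1.05772) → ×s → (-5.05332,-1.46116) → (-5.05,-1.46)
v2: (-1.5,-5) → rotate → (-2.10412,-4.77731) → ×s → (-2.90670,-6.59951) → (-2.91,-6.60)
v3: (4,-1) → rotate → (3.84647,-1.48482) → ×s → (5.31362,-2.05117) → (5.31,-2.05)
v4: (4,2) → rotate → (4.21579,1.49236) → ×s → (5.82381,2.06159) → (5.82,2.06)
v5: (-0.5,4.5) → rotate → (0.05778,4.52732) → ×s → (0.07982,6.25417) → (0.08,6.25)
v6: (-2.5,3) → rotate → (-2.11166,3.28495) → ×s → (-2.91711,4.53792) → (-2.92,4.54)
v7: (-3.5,2) → rotate → (-3.22716,2.41566) → ×s → (-4.45810,3.33706) → (-4.46,3.34)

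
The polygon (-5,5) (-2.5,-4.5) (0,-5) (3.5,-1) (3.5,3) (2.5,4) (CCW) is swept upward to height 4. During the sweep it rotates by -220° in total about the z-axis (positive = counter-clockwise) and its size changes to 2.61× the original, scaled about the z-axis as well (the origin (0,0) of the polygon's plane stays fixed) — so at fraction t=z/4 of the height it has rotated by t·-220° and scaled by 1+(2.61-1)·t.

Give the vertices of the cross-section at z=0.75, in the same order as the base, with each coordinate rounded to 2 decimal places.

t = z/height = 0.75/4 = 0.1875
s = 1 + (scale-1)·z/height = 1 + (2.61-1)·0.75/4 = 1.301875
θ = twist·z/height = -220°·0.75/4 = -41.2500° = -0.719948 rad
cos θ = 0.751840, sin θ = -0.659346 (intermediates below are computed at full precision and shown rounded to 5 d.p.)
v1: (-5,5) → rotate → (-0.46247,7.05593) → ×s → (-0.60208,9.18594) → (-0.60,9.19)
v2: (-2.5,-4.5) → rotate → (-4.84666,-1.73491) → ×s → (-6.30974,-2.25864) → (-6.31,-2.26)
v3: (0,-5) → rotate → (-3.29673,-3.75920) → ×s → (-4.29193,-4.89401) → (-4.29,-4.89)
v4: (3.5,-1) → rotate → (1.97209,-3.05955) → ×s → (2.56742,-3.98315) → (2.57,-3.98)
v5: (3.5,3) → rotate → (4.60948,-0.05219) → ×s → (6.00096,-0.06795) → (6.00,-0.07)
v6: (2.5,4) → rotate → (4.51698,1.35899) → ×s → (5.88055,1.76924) → (5.88,1.77)

Cross-section at z=0.75: (-0.60,9.19) (-6.31,-2.26) (-4.29,-4.89) (2.57,-3.98) (6.00,-0.07) (5.88,1.77)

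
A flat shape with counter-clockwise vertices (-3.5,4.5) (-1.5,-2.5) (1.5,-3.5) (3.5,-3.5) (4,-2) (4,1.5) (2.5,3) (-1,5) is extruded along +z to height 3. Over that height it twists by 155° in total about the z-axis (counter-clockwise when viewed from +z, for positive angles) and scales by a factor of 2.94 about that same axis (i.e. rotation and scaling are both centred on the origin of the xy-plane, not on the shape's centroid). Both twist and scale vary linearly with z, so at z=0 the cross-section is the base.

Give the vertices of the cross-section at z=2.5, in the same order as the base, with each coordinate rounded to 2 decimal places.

t = z/height = 2.5/3 = 0.833333
s = 1 + (scale-1)·z/height = 1 + (2.94-1)·2.5/3 = 2.616667
θ = twist·z/height = 155°·2.5/3 = 129.1667° = 2.254384 rad
cos θ = -0.631578, sin θ = 0.775312 (intermediates below are computed at full precision and shown rounded to 5 d.p.)
v1: (-3.5,4.5) → rotate → (-1.27838,-5.55569) → ×s → (-3.34509,-14.53740) → (-3.35,-14.54)
v2: (-1.5,-2.5) → rotate → (2.88565,0.41598) → ×s → (7.55078,1.08848) → (7.55,1.09)
v3: (1.5,-3.5) → rotate → (1.76622,3.37349) → ×s → (4.62162,8.82730) → (4.62,8.83)
v4: (3.5,-3.5) → rotate → (0.50307,4.92412) → ×s → (1.31636,12.88477) → (1.32,12.88)
v5: (4,-2) → rotate → (-0.97569,4.36440) → ×s → (-2.55305,11.42019) → (-2.55,11.42)
v6: (4,1.5) → rotate → (-3.68928,2.15388) → ×s → (-9.65362,5.63599) → (-9.65,5.64)
v7: (2.5,3) → rotate → (-3.90488,0.04355) → ×s → (-10.21777,0.11394) → (-10.22,0.11)
v8: (-1,5) → rotate → (-3.24498,-3.93320) → ×s → (-8.49104,-10.29188) → (-8.49,-10.29)

Cross-section at z=2.5: (-3.35,-14.54) (7.55,1.09) (4.62,8.83) (1.32,12.88) (-2.55,11.42) (-9.65,5.64) (-10.22,0.11) (-8.49,-10.29)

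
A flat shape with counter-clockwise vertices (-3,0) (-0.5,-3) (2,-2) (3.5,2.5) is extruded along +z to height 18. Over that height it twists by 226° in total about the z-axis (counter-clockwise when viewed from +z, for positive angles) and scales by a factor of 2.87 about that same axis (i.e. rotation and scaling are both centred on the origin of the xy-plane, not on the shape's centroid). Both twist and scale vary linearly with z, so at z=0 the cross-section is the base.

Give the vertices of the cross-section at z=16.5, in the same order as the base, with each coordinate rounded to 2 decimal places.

t = z/height = 16.5/18 = 0.916667
s = 1 + (scale-1)·z/height = 1 + (2.87-1)·16.5/18 = 2.714167
θ = twist·z/height = 226°·16.5/18 = 207.1667° = 3.615740 rad
cos θ = -0.889682, sin θ = -0.456580 (intermediates below are computed at full precision and shown rounded to 5 d.p.)
v1: (-3,0) → rotate → (2.66905,1.36974) → ×s → (7.24424,3.71771) → (7.24,3.72)
v2: (-0.5,-3) → rotate → (-0.92490,2.89734) → ×s → (-2.51033,7.86385) → (-2.51,7.86)
v3: (2,-2) → rotate → (-2.69253,0.86620) → ×s → (-7.30796,2.35102) → (-7.31,2.35)
v4: (3.5,2.5) → rotate → (-1.97244,-3.82224) → ×s → (-5.35352,-10.37419) → (-5.35,-10.37)

Cross-section at z=16.5: (7.24,3.72) (-2.51,7.86) (-7.31,2.35) (-5.35,-10.37)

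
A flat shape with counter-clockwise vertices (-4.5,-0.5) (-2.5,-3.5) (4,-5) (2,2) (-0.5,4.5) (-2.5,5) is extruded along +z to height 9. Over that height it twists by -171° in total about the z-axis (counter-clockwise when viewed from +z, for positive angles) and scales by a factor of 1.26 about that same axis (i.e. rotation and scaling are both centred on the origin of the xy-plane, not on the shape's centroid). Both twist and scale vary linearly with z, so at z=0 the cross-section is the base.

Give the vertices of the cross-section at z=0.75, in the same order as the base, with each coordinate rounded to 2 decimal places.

Cross-section at z=0.75: (-4.58,0.64) (-3.36,-2.84) (2.70,-5.96) (2.48,1.48) (0.64,4.58) (-1.22,5.58)

t = z/height = 0.75/9 = 0.0833333
s = 1 + (scale-1)·z/height = 1 + (1.26-1)·0.75/9 = 1.021667
θ = twist·z/height = -171°·0.75/9 = -14.2500° = -0.248709 rad
cos θ = 0.969231, sin θ = -0.246153 (intermediates below are computed at full precision and shown rounded to 5 d.p.)
v1: (-4.5,-0.5) → rotate → (-4.48462,0.62307) → ×s → (-4.58178,0.63657) → (-4.58,0.64)
v2: (-2.5,-3.5) → rotate → (-3.28461,-2.77692) → ×s → (-3.35578,-2.83709) → (-3.36,-2.84)
v3: (4,-5) → rotate → (2.64616,-5.83077) → ×s → (2.70349,-5.95710) → (2.70,-5.96)
v4: (2,2) → rotate → (2.43077,1.44616) → ×s → (2.48344,1.47749) → (2.48,1.48)
v5: (-0.5,4.5) → rotate → (0.62307,4.48462) → ×s → (0.63657,4.58178) → (0.64,4.58)
v6: (-2.5,5) → rotate → (-1.19231,5.46154) → ×s → (-1.21814,5.57987) → (-1.22,5.58)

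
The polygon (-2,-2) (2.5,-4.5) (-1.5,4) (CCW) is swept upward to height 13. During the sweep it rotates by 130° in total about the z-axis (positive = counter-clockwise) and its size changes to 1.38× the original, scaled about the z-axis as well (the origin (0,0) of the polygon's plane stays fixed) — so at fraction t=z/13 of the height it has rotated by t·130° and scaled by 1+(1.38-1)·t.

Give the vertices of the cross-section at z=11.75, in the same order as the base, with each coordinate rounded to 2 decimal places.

Cross-section at z=11.75: (3.62,-1.14) (3.81,5.77) (-3.84,-4.27)

t = z/height = 11.75/13 = 0.903846
s = 1 + (scale-1)·z/height = 1 + (1.38-1)·11.75/13 = 1.343462
θ = twist·z/height = 130°·11.75/13 = 117.5000° = 2.050762 rad
cos θ = -0.461749, sin θ = 0.887011 (intermediates below are computed at full precision and shown rounded to 5 d.p.)
v1: (-2,-2) → rotate → (2.69752,-0.85052) → ×s → (3.62401,-1.14265) → (3.62,-1.14)
v2: (2.5,-4.5) → rotate → (2.83718,4.29540) → ×s → (3.81164,5.77070) → (3.81,5.77)
v3: (-1.5,4) → rotate → (-2.85542,-3.17751) → ×s → (-3.83615,-4.26886) → (-3.84,-4.27)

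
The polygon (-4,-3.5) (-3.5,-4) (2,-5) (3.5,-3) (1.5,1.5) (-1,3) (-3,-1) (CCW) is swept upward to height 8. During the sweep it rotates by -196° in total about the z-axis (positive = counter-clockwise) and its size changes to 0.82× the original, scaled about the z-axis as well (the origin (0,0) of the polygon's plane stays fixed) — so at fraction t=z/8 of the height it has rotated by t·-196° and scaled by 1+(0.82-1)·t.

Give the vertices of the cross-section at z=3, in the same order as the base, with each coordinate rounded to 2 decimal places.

Cross-section at z=3: (-4.19,2.65) (-4.50,2.07) (-3.94,-3.11) (-1.76,-3.92) (1.74,-0.94) (2.42,1.69) (-1.69,2.42)

t = z/height = 3/8 = 0.375
s = 1 + (scale-1)·z/height = 1 + (0.82-1)·3/8 = 0.932500
θ = twist·z/height = -196°·3/8 = -73.5000° = -1.282817 rad
cos θ = 0.284015, sin θ = -0.958820 (intermediates below are computed at full precision and shown rounded to 5 d.p.)
v1: (-4,-3.5) → rotate → (-4.49193,2.84123) → ×s → (-4.18873,2.64944) → (-4.19,2.65)
v2: (-3.5,-4) → rotate → (-4.82933,2.21981) → ×s → (-4.50335,2.06997) → (-4.50,2.07)
v3: (2,-5) → rotate → (-4.22607,-3.33772) → ×s → (-3.94081,-3.11242) → (-3.94,-3.11)
v4: (3.5,-3) → rotate → (-1.88241,-4.20792) → ×s → (-1.75534,-3.92388) → (-1.76,-3.92)
v5: (1.5,1.5) → rotate → (1.86425,-1.01221) → ×s → (1.73842,-0.94388) → (1.74,-0.94)
v6: (-1,3) → rotate → (2.59244,1.81087) → ×s → (2.41745,1.68863) → (2.42,1.69)
v7: (-3,-1) → rotate → (-1.81087,2.59244) → ×s → (-1.68863,2.41745) → (-1.69,2.42)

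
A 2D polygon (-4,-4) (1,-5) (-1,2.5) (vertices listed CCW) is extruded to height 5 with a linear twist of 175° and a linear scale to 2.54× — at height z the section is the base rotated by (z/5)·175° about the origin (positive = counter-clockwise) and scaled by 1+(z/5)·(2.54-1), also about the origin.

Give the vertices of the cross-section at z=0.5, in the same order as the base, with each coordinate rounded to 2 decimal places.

Cross-section at z=0.5: (-3.01,-5.79) (2.84,-5.16) (-1.97,2.40)

t = z/height = 0.5/5 = 0.1
s = 1 + (scale-1)·z/height = 1 + (2.54-1)·0.5/5 = 1.154000
θ = twist·z/height = 175°·0.5/5 = 17.5000° = 0.305433 rad
cos θ = 0.953717, sin θ = 0.300706 (intermediates below are computed at full precision and shown rounded to 5 d.p.)
v1: (-4,-4) → rotate → (-2.61204,-5.01769) → ×s → (-3.01430,-5.79042) → (-3.01,-5.79)
v2: (1,-5) → rotate → (2.45725,-4.46788) → ×s → (2.83566,-5.15593) → (2.84,-5.16)
v3: (-1,2.5) → rotate → (-1.70548,2.08359) → ×s → (-1.96813,2.40446) → (-1.97,2.40)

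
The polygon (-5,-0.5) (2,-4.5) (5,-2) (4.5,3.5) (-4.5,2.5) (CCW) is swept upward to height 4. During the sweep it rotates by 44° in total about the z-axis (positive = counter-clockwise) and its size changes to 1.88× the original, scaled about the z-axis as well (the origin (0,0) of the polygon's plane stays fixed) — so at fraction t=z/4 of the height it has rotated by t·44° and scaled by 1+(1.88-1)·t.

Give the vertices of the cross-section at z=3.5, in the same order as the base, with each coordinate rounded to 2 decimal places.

Cross-section at z=3.5: (-6.38,-6.20) (7.73,-4.03) (9.13,2.74) (2.38,9.81) (-8.99,-1.50)

t = z/height = 3.5/4 = 0.875
s = 1 + (scale-1)·z/height = 1 + (1.88-1)·3.5/4 = 1.770000
θ = twist·z/height = 44°·3.5/4 = 38.5000° = 0.671952 rad
cos θ = 0.782608, sin θ = 0.622515 (intermediates below are computed at full precision and shown rounded to 5 d.p.)
v1: (-5,-0.5) → rotate → (-3.60178,-3.50388) → ×s → (-6.37516,-6.20186) → (-6.38,-6.20)
v2: (2,-4.5) → rotate → (4.36653,-2.27671) → ×s → (7.72876,-4.02977) → (7.73,-4.03)
v3: (5,-2) → rotate → (5.15807,1.54736) → ×s → (9.12978,2.73882) → (9.13,2.74)
v4: (4.5,3.5) → rotate → (1.34294,5.54044) → ×s → (2.37700,9.80659) → (2.38,9.81)
v5: (-4.5,2.5) → rotate → (-5.07802,-0.84480) → ×s → (-8.98810,-1.49529) → (-8.99,-1.50)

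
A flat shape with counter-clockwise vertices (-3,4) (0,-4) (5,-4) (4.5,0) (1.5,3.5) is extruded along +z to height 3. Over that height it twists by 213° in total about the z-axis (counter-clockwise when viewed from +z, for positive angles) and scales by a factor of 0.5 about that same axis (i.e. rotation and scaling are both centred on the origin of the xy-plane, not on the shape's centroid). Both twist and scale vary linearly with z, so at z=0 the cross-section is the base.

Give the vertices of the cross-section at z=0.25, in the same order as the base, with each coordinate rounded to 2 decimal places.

t = z/height = 0.25/3 = 0.0833333
s = 1 + (scale-1)·z/height = 1 + (0.5-1)·0.25/3 = 0.958333
θ = twist·z/height = 213°·0.25/3 = 17.7500° = 0.309796 rad
cos θ = 0.952396, sin θ = 0.304864 (intermediates below are computed at full precision and shown rounded to 5 d.p.)
v1: (-3,4) → rotate → (-4.07664,2.89499) → ×s → (-3.90678,2.77437) → (-3.91,2.77)
v2: (0,-4) → rotate → (1.21946,-3.80958) → ×s → (1.16865,-3.65085) → (1.17,-3.65)
v3: (5,-4) → rotate → (5.98144,-2.28526) → ×s → (5.73221,-2.19004) → (5.73,-2.19)
v4: (4.5,0) → rotate → (4.28578,1.37189) → ×s → (4.10721,1.31473) → (4.11,1.31)
v5: (1.5,3.5) → rotate → (0.36157,3.79068) → ×s → (0.34650,3.63274) → (0.35,3.63)

Cross-section at z=0.25: (-3.91,2.77) (1.17,-3.65) (5.73,-2.19) (4.11,1.31) (0.35,3.63)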